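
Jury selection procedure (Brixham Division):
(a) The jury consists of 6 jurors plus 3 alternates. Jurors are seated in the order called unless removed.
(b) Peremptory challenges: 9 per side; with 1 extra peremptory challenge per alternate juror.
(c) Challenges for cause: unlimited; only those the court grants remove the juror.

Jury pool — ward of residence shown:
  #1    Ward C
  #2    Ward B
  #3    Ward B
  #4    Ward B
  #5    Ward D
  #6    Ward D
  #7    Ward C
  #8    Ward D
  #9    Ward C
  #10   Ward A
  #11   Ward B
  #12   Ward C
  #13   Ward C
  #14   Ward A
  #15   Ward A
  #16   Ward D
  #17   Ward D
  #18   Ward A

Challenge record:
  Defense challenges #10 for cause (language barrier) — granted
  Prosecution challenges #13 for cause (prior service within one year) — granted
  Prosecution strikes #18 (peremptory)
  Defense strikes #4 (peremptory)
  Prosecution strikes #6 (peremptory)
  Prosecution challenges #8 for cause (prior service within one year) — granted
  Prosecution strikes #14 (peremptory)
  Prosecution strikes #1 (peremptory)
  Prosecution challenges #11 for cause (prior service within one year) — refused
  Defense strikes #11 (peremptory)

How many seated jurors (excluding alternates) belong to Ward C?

Removed: #1, #4, #6, #8, #10, #11, #13, #14, #18.
Seated jurors 1–6: #2, #3, #5, #7, #9, #12 (alternates #15, #16, #17 not counted).
Of those, in Ward C: #7, #9, #12 → 3.

3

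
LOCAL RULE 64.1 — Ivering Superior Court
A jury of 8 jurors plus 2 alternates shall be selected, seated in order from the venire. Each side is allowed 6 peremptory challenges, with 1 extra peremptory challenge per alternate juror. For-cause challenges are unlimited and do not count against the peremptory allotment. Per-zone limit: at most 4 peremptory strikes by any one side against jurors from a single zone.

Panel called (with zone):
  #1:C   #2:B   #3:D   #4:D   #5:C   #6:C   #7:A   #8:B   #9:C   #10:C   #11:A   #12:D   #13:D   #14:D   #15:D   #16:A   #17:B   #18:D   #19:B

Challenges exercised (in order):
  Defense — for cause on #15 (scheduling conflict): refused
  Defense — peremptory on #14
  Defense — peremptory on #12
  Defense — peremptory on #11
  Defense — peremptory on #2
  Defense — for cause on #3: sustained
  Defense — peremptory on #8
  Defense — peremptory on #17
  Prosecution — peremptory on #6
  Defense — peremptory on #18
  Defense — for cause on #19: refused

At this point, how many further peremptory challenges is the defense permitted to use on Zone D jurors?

1

Defense peremptories so far: #14, #12, #11, #2, #8, #17, #18 — 7 of 8 used, 1 left overall.
Against Zone D: #14, #12, #18 — 3 used; per-zone cap 4 leaves 1.
Binding limit: min(1, 1) = 1.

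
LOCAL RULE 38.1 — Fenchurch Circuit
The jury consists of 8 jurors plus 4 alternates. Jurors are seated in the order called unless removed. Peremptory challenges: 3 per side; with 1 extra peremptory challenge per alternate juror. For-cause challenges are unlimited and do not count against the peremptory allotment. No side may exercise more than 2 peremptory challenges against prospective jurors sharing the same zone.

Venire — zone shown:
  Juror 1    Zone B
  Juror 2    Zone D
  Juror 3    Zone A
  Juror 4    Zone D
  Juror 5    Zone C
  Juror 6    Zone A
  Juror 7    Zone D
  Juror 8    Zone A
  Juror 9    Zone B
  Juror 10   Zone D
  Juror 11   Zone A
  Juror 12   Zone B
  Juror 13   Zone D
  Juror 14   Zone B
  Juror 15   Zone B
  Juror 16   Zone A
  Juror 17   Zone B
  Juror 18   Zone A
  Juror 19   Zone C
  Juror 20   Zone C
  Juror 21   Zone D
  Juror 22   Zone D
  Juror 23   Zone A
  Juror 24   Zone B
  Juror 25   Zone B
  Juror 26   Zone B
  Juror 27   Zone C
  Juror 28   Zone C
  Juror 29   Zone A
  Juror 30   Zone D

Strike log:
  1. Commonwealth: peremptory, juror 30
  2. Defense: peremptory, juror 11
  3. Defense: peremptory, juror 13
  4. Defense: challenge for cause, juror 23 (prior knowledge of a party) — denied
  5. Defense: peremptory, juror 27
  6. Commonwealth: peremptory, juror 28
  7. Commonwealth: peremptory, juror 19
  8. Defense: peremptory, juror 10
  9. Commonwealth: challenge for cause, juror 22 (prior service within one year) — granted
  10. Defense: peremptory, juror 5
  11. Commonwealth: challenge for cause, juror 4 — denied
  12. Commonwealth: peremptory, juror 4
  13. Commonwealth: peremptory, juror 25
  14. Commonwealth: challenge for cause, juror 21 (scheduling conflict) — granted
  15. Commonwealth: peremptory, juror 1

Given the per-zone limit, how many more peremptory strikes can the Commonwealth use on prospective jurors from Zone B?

0

Commonwealth peremptories so far: #30, #28, #19, #4, #25, #1 — 6 of 7 used, 1 left overall.
Against Zone B: #25, #1 — 2 used; per-zone cap 2 leaves 0.
Binding limit: min(1, 0) = 0.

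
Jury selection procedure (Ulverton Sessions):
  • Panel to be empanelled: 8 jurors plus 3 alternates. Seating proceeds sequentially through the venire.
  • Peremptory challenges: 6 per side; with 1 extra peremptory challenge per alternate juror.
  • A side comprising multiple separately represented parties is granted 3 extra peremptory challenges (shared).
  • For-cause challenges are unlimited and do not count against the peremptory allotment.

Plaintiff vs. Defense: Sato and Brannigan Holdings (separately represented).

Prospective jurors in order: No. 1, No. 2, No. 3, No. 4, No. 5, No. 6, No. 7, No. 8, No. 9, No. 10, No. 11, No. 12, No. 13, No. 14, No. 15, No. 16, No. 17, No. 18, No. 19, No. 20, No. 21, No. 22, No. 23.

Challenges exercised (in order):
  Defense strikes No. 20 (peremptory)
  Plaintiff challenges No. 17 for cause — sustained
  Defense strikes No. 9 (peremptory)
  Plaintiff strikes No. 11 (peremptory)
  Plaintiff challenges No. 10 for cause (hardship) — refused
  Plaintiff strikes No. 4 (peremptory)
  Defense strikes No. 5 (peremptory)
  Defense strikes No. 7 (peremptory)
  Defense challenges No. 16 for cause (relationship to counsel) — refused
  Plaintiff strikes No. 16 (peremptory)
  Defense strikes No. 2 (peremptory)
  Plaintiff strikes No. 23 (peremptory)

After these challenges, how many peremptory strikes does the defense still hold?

7

Defense allotment: 6 base + 1 × 3 alternates + 3 multi-party = 12.
Defense peremptories used: #20, #9, #5, #7, #2 — 5 (the for-cause on #16 doesn't count).
Remaining: 12 − 5 = 7.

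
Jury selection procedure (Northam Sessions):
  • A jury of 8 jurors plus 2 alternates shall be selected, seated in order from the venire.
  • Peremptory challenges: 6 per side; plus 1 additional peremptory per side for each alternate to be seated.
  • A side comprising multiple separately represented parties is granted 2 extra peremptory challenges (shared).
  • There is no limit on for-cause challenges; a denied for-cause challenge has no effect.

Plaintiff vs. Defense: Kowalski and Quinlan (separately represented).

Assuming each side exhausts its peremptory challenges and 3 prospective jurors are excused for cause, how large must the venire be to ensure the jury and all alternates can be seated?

31

Seats to fill: 8 + 2 alternates = 10.
Peremptories — Plaintiff: 6 + 1×2 = 8; Defense: 6 + 1×2 + 2 = 10; total 18.
For-cause removals: 3.
Minimum venire: 10 + 18 + 3 = 31.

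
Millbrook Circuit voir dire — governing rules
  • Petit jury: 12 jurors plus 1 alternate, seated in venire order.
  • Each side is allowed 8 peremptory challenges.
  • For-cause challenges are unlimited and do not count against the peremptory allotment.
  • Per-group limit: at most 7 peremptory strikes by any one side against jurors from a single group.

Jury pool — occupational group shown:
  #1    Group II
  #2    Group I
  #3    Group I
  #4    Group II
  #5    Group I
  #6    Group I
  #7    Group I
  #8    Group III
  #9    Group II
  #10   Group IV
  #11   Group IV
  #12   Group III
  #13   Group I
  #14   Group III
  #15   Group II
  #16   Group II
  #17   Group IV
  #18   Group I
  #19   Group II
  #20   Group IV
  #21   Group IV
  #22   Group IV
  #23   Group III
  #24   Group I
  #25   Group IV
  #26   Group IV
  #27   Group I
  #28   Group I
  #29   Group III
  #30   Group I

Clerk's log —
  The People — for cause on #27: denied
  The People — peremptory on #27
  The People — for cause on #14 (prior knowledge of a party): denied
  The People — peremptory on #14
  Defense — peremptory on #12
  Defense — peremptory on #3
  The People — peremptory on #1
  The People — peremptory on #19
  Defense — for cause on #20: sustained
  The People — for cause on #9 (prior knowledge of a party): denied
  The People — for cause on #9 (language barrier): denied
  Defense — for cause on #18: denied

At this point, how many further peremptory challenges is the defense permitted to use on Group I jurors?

6

Defense peremptories so far: #12, #3 — 2 of 8 used, 6 left overall.
Against Group I: #3 — 1 used; per-group cap 7 leaves 6.
Binding limit: min(6, 6) = 6.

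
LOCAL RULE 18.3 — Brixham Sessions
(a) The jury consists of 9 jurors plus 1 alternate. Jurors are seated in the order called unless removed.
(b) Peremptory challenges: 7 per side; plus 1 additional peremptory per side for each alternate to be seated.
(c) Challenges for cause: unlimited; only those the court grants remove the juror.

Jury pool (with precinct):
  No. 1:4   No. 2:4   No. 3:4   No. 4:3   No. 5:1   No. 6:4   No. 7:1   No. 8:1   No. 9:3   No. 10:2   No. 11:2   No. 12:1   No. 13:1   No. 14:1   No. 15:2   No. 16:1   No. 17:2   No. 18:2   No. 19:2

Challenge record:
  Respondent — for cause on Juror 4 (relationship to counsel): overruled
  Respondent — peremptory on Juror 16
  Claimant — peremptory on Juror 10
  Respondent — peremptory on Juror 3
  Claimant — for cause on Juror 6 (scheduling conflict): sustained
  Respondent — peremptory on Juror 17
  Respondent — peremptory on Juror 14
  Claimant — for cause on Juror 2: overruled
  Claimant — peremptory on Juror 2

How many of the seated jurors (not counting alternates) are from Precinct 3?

2

Removed: #2, #3, #6, #10, #14, #16, #17.
Seated jurors 1–9: #1, #4, #5, #7, #8, #9, #11, #12, #13 (alternates #15 not counted).
Of those, in Precinct 3: #4, #9 → 2.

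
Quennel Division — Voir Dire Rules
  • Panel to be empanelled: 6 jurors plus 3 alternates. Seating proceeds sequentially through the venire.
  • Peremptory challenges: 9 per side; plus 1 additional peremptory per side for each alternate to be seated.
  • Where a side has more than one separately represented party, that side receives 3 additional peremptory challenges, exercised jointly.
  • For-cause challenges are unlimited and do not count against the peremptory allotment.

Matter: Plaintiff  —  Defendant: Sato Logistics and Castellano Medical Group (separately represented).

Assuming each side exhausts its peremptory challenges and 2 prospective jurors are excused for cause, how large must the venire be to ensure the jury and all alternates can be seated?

38

Seats to fill: 6 + 3 alternates = 9.
Peremptories — Plaintiff: 9 + 1×3 = 12; Defendant: 9 + 1×3 + 3 = 15; total 27.
For-cause removals: 2.
Minimum venire: 9 + 27 + 2 = 38.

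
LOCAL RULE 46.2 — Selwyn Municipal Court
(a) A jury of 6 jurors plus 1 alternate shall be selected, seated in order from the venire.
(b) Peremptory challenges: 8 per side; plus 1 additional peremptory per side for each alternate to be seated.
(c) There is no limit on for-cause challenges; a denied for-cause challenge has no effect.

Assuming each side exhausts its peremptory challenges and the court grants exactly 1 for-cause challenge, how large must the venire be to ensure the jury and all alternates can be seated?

Seats to fill: 6 + 1 alternates = 7.
Peremptories: 8 + 1×1 = 9 per side × 2 sides = 18.
For-cause removals: 1.
Minimum venire: 7 + 18 + 1 = 26.

26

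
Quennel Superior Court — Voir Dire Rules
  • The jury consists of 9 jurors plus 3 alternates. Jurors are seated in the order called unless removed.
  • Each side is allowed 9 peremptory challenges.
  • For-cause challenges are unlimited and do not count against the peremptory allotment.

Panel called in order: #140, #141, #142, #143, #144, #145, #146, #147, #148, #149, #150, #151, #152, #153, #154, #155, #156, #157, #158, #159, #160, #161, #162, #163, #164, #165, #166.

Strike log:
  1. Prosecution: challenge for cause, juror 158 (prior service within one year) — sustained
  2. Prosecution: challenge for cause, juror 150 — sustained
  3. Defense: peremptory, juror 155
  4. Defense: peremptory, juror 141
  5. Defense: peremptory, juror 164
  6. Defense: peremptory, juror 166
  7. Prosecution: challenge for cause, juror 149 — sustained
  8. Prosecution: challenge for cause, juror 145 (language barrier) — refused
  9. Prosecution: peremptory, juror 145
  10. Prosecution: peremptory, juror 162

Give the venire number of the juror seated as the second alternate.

Removed: #141, #145, #149, #150, #155, #158, #162, #164, #166.
Seating in order: seats 1–9 → #140, #142, #143, #144, #146, #147, #148, #151, #152; alternates → #153, #154, #156.
So alternate 2 is #154.

154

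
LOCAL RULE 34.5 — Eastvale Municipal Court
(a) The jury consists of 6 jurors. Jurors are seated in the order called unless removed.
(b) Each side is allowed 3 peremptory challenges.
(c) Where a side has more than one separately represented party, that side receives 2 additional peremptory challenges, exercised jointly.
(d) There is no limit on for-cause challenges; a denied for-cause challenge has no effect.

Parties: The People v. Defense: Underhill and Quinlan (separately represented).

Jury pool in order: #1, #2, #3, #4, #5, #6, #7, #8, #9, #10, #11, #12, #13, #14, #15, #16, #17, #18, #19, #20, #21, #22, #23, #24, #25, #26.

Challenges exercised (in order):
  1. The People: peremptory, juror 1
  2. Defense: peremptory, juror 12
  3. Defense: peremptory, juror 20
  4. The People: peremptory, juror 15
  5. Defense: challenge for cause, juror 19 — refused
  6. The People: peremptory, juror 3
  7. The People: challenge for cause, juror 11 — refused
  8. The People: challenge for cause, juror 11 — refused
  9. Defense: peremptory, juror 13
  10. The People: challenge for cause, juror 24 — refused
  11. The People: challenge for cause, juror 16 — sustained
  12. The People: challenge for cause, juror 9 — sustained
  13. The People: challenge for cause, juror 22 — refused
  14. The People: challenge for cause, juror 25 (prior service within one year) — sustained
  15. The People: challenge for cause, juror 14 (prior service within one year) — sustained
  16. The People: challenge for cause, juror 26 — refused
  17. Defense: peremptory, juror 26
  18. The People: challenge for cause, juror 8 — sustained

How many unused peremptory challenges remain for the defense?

Defense allotment: 3 base + 2 multi-party = 5.
Defense peremptories used: #12, #20, #13, #26 — 4 (the for-cause on #19 doesn't count).
Remaining: 5 − 4 = 1.

1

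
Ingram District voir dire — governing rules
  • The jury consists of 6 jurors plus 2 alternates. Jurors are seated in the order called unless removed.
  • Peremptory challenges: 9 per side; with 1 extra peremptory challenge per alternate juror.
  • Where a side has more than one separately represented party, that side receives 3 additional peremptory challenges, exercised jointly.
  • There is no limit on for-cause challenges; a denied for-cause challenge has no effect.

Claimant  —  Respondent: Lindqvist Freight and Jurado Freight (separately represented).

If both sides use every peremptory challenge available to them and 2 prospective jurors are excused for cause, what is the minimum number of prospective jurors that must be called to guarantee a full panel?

35

Seats to fill: 6 + 2 alternates = 8.
Peremptories — Claimant: 9 + 1×2 = 11; Respondent: 9 + 1×2 + 3 = 14; total 25.
For-cause removals: 2.
Minimum venire: 8 + 25 + 2 = 35.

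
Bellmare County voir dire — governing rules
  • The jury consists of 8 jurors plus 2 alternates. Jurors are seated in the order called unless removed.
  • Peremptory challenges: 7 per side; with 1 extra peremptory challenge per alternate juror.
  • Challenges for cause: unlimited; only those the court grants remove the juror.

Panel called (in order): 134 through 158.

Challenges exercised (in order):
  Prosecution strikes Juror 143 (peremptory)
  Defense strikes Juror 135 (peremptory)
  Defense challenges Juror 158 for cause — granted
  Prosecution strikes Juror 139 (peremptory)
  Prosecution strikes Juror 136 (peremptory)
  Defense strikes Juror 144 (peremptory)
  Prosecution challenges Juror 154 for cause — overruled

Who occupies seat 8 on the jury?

Removed: #135, #136, #139, #143, #144, #158. (#154 stays — for-cause denied.)
Seating in order: seats 1–8 → #134, #137, #138, #140, #141, #142, #145, #146; alternates → #147, #148.
So seat 8 is #146.

146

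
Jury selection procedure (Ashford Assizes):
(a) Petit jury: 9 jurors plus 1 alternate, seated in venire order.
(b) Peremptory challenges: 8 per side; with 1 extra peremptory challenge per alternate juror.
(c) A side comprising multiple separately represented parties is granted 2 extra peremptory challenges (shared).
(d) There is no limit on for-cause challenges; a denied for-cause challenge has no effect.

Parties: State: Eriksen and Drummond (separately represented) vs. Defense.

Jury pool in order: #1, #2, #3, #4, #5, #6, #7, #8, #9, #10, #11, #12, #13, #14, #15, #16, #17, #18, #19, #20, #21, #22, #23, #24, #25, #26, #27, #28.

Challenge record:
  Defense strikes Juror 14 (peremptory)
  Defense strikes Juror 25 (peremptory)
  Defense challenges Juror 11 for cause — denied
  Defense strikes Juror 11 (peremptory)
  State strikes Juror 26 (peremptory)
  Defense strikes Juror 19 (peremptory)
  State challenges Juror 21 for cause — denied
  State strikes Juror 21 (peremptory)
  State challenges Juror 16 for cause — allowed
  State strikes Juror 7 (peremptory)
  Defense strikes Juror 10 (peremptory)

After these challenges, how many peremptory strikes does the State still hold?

State allotment: 8 base + 1 × 1 alternate + 2 multi-party = 11.
State peremptories used: #26, #21, #7 — 3 (for-cause on #21, #16 don't count).
Remaining: 11 − 3 = 8.

8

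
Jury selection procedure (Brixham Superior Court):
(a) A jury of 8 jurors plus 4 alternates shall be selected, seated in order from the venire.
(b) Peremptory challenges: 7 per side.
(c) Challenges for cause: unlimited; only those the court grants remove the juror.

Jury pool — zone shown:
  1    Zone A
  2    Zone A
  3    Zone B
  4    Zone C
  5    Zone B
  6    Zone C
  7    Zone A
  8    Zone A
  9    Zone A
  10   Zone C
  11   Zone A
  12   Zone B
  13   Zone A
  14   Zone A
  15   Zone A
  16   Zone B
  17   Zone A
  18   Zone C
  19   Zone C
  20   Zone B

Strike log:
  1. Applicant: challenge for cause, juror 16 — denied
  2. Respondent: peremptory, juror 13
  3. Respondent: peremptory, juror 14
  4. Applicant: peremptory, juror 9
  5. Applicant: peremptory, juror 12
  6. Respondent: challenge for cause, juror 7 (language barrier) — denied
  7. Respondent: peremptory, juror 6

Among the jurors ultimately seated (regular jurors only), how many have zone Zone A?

Removed: #6, #9, #12, #13, #14.
Seated jurors 1–8: #1, #2, #3, #4, #5, #7, #8, #10 (alternates #11, #15, #16, #17 not counted).
Of those, in Zone A: #1, #2, #7, #8 → 4.

4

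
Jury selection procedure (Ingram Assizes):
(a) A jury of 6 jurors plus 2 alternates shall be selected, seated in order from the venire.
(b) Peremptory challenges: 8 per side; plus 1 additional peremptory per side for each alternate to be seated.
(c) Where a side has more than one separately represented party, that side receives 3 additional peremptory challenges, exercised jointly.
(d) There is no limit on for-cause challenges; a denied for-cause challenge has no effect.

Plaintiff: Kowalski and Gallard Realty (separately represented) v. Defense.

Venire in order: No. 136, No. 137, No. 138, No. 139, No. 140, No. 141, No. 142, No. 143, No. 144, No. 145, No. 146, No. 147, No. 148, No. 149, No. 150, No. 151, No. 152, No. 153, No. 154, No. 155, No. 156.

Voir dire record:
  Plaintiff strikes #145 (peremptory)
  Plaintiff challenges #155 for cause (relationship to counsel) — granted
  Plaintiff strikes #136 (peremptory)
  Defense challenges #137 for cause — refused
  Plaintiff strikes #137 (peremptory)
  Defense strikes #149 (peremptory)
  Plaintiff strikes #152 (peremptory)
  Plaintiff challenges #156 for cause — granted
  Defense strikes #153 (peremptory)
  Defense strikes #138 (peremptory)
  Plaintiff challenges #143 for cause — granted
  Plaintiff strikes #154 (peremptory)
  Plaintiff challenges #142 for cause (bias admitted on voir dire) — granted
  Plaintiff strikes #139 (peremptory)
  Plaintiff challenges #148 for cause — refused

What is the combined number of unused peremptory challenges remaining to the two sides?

14

Plaintiff allotment: 8 base + 1 × 2 alternates + 3 multi-party = 13. Defense allotment: 8 base + 1 × 2 alternates = 10.
Plaintiff peremptories used: #145, #136, #137, #152, #154, #139 — 6 (for-cause on #155, #156, #143, #142, #148 don't count).
Defense peremptories used: #149, #153, #138 — 3 (the for-cause on #137 doesn't count).
Remaining: (13 − 6) + (10 − 3) = 14.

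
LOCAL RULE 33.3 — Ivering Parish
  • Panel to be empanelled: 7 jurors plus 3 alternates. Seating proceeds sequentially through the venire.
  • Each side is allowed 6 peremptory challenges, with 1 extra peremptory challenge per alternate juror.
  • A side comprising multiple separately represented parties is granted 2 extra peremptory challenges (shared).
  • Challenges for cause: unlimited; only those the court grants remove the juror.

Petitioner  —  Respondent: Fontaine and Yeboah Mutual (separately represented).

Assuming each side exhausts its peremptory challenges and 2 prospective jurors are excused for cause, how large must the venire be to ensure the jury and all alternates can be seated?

Seats to fill: 7 + 3 alternates = 10.
Peremptories — Petitioner: 6 + 1×3 = 9; Respondent: 6 + 1×3 + 2 = 11; total 20.
For-cause removals: 2.
Minimum venire: 10 + 20 + 2 = 32.

32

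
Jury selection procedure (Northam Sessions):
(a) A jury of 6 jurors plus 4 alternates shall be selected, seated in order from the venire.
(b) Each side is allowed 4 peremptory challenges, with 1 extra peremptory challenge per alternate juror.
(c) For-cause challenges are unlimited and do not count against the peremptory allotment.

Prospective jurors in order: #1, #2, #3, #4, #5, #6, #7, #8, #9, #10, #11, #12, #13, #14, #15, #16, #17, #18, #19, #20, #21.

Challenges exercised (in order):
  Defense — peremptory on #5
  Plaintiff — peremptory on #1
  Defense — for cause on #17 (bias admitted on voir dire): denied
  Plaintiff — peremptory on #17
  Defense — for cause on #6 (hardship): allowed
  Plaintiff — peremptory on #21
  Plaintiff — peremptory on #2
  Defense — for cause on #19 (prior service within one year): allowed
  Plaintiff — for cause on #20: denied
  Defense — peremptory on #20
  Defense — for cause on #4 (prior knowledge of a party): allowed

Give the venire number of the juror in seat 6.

11

Removed: #1, #2, #4, #5, #6, #17, #19, #20, #21.
Seating in order: seats 1–6 → #3, #7, #8, #9, #10, #11; alternates → #12, #13, #14, #15.
So seat 6 is #11.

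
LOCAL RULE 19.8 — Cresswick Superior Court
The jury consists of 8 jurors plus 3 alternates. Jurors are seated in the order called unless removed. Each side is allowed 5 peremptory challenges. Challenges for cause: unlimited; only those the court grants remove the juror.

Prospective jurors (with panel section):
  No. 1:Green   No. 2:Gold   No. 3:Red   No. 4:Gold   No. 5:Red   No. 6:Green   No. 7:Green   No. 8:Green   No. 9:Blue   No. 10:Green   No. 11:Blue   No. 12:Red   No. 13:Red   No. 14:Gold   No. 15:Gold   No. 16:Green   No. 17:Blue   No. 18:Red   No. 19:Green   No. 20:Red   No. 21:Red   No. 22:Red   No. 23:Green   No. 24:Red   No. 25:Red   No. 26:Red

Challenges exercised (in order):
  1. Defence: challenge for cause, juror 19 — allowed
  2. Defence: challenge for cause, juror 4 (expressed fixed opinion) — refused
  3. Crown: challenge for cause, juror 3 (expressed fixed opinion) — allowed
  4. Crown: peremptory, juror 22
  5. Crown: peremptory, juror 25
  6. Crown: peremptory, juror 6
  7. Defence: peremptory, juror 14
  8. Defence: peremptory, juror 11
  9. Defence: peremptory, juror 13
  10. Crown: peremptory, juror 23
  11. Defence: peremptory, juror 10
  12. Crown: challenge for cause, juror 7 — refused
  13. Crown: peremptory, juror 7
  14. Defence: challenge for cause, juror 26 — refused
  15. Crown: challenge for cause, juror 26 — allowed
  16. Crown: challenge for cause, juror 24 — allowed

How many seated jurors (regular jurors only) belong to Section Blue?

1

Removed: #3, #6, #7, #10, #11, #13, #14, #19, #22, #23, #24, #25, #26.
Seated jurors 1–8: #1, #2, #4, #5, #8, #9, #12, #15 (alternates #16, #17, #18 not counted).
Of those, in Section Blue: #9 → 1.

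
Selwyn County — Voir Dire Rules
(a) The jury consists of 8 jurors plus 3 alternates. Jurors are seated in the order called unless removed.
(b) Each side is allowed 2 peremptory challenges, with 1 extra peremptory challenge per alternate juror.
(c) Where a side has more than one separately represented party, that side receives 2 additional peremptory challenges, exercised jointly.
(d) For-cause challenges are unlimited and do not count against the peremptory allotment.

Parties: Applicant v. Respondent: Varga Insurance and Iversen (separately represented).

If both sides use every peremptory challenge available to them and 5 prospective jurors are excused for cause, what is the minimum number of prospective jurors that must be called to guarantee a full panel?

28

Seats to fill: 8 + 3 alternates = 11.
Peremptories — Applicant: 2 + 1×3 = 5; Respondent: 2 + 1×3 + 2 = 7; total 12.
For-cause removals: 5.
Minimum venire: 11 + 12 + 5 = 28.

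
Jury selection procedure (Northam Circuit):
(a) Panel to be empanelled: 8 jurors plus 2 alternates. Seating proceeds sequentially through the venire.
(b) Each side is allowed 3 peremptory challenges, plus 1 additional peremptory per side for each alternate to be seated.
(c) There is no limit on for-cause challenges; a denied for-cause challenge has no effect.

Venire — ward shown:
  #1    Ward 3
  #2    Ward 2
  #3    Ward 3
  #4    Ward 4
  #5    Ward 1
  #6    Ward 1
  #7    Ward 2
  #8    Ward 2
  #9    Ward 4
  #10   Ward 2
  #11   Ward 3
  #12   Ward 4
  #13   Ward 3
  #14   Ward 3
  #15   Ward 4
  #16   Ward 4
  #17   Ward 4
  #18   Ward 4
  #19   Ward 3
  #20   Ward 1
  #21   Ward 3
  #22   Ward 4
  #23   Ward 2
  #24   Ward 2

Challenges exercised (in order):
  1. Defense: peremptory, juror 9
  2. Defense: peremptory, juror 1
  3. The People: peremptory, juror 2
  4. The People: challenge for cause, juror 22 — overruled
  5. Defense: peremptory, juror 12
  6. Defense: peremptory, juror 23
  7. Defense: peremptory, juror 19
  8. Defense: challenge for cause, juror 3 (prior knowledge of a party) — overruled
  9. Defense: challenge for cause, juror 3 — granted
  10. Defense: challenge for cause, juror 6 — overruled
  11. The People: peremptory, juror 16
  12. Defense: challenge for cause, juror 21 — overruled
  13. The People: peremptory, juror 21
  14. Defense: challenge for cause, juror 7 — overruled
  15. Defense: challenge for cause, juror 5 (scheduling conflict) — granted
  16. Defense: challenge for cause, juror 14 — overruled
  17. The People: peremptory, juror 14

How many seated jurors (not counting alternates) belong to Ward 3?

2

Removed: #1, #2, #3, #5, #9, #12, #14, #16, #19, #21, #23.
Seated jurors 1–8: #4, #6, #7, #8, #10, #11, #13, #15 (alternates #17, #18 not counted).
Of those, in Ward 3: #11, #13 → 2.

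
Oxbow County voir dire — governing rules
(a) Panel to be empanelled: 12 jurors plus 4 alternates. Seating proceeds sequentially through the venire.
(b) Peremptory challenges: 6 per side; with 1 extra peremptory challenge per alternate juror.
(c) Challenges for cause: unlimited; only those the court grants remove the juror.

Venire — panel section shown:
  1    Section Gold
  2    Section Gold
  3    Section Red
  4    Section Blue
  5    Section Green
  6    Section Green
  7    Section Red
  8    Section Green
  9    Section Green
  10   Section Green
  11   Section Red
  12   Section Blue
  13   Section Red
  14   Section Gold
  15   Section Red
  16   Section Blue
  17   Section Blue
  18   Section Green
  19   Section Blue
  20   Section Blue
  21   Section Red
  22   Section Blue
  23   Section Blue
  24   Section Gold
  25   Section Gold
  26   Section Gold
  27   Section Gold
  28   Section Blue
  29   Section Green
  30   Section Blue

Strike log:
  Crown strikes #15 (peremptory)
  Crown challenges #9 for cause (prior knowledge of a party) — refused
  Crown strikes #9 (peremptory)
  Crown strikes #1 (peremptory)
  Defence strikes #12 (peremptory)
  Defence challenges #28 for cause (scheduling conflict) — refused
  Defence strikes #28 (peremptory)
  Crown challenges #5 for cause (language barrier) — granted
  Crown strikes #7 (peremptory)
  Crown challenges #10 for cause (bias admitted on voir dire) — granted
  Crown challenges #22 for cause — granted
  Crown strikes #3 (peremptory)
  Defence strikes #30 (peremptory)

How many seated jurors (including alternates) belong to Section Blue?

Removed: #1, #3, #5, #7, #9, #10, #12, #15, #22, #28, #30.
Seated (16 incl. alternates): #2, #4, #6, #8, #11, #13, #14, #16, #17, #18, #19, #20, #21, #23, #24, #25.
Of those, in Section Blue: #4, #16, #17, #19, #20, #23 → 6.

6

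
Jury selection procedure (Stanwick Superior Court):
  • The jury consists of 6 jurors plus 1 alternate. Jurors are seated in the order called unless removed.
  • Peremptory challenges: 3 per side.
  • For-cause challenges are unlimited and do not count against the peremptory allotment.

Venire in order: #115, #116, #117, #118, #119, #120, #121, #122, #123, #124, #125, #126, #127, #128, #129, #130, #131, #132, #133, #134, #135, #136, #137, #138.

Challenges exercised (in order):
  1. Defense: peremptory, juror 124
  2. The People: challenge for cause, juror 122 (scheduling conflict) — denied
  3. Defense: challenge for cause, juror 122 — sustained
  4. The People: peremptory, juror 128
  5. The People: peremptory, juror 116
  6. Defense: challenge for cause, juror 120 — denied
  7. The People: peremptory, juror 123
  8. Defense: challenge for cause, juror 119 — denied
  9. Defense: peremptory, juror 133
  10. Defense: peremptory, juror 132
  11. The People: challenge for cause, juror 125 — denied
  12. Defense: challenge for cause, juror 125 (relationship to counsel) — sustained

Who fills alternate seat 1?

Removed: #116, #122, #123, #124, #125, #128, #132, #133. (#119, #120 stay — for-cause denied.)
Seating in order: seats 1–6 → #115, #117, #118, #119, #120, #121; alternates → #126.
So alternate 1 is #126.

126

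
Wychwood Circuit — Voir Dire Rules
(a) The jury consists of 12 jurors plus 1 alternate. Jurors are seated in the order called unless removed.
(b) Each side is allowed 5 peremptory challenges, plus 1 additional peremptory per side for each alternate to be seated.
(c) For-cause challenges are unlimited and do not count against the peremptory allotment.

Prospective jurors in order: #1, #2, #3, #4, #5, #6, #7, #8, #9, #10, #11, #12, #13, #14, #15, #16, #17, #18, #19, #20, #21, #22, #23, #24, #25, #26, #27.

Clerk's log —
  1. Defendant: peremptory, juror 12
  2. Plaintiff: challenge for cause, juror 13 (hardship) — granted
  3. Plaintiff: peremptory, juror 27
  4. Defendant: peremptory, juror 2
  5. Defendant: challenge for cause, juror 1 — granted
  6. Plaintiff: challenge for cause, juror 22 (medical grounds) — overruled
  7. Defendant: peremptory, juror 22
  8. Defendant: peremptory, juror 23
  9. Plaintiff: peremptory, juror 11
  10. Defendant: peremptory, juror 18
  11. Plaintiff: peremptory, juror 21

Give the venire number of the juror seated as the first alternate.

Removed: #1, #2, #11, #12, #13, #18, #21, #22, #23, #27.
Seating in order: seats 1–12 → #3, #4, #5, #6, #7, #8, #9, #10, #14, #15, #16, #17; alternates → #19.
So alternate 1 is #19.

19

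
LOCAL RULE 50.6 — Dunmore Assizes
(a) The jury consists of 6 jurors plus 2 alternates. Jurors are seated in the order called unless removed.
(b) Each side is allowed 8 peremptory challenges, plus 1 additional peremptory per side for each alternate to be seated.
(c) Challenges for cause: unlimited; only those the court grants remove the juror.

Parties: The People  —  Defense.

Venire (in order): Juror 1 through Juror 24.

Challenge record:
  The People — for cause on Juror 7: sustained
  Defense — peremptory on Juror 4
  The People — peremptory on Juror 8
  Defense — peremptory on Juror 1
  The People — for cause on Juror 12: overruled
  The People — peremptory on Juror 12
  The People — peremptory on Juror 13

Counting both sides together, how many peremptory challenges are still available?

The People allotment: 8 base + 1 × 2 alternates = 10. Defense allotment: 8 base + 1 × 2 alternates = 10.
The People peremptories used: #8, #12, #13 — 3 (for-cause on #7, #12 don't count).
Defense peremptories used: #4, #1 — 2.
Remaining: (10 − 3) + (10 − 2) = 15.

15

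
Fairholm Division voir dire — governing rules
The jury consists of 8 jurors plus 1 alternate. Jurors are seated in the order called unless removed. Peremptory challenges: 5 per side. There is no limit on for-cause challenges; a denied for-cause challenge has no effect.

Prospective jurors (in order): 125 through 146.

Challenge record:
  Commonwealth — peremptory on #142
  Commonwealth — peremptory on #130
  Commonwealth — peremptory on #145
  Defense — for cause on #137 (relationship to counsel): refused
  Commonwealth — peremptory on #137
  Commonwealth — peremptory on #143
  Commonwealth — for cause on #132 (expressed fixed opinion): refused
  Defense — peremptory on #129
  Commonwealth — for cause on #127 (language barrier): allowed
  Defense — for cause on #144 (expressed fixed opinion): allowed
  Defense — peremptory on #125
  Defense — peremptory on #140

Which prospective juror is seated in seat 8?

Removed: #125, #127, #129, #130, #137, #140, #142, #143, #144, #145. (#132 stays — for-cause denied.)
Seating in order: seats 1–8 → #126, #128, #131, #132, #133, #134, #135, #136; alternates → #138.
So seat 8 is #136.

136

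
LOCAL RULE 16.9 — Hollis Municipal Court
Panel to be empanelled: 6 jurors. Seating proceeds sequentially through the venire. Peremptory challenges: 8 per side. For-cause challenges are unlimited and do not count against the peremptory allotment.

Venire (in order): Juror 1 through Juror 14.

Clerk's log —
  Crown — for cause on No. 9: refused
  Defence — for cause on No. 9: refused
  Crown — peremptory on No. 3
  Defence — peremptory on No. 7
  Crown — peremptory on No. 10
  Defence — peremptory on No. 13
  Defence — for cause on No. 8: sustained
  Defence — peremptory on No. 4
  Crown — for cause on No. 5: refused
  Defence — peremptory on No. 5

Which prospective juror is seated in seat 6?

12

Removed: #3, #4, #5, #7, #8, #10, #13. (#9 stays — for-cause denied.)
Seating in order: seats 1–6 → #1, #2, #6, #9, #11, #12.
So seat 6 is #12.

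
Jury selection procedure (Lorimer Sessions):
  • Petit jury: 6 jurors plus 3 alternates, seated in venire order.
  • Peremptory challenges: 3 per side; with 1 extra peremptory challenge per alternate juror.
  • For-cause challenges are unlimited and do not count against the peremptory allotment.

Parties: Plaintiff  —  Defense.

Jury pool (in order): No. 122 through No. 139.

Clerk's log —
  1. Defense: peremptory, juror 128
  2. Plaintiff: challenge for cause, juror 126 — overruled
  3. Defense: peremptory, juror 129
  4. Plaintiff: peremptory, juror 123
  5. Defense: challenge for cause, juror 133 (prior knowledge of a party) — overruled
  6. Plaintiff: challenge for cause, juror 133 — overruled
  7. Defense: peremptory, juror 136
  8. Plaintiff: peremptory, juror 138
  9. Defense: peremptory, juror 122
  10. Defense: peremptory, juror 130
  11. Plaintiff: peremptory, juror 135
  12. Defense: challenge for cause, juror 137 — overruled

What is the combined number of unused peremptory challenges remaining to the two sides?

Plaintiff allotment: 3 base + 1 × 3 alternates = 6. Defense allotment: 3 base + 1 × 3 alternates = 6.
Plaintiff peremptories used: #123, #138, #135 — 3 (for-cause on #126, #133 don't count).
Defense peremptories used: #128, #129, #136, #122, #130 — 5 (for-cause on #133, #137 don't count).
Remaining: (6 − 3) + (6 − 5) = 4.

4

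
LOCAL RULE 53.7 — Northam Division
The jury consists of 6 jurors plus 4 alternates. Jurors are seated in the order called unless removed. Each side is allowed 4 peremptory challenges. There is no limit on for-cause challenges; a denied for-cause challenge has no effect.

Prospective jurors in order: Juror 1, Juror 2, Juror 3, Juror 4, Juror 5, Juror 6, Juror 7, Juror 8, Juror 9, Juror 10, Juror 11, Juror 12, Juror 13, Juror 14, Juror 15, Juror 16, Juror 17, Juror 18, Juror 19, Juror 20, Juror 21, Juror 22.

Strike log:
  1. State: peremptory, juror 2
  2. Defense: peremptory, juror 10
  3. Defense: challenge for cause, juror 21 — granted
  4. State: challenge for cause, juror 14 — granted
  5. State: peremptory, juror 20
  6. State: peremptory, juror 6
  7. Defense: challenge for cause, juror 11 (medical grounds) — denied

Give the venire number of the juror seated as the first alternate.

9

Removed: #2, #6, #10, #14, #20, #21. (#11 stays — for-cause denied.)
Seating in order: seats 1–6 → #1, #3, #4, #5, #7, #8; alternates → #9, #11, #12, #13.
So alternate 1 is #9.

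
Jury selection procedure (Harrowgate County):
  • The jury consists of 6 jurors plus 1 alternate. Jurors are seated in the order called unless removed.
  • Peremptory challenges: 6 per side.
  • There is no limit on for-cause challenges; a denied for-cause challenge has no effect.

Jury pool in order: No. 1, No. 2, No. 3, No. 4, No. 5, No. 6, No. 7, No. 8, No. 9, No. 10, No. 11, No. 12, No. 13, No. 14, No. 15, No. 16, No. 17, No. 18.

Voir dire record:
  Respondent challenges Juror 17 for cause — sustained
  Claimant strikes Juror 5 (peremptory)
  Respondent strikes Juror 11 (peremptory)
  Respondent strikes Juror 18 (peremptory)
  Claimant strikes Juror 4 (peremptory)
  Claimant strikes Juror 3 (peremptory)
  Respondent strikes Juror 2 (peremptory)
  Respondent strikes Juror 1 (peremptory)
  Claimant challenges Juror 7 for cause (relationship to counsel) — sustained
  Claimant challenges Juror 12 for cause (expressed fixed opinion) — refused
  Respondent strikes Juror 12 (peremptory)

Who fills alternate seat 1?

Removed: #1, #2, #3, #4, #5, #7, #11, #12, #17, #18.
Seating in order: seats 1–6 → #6, #8, #9, #10, #13, #14; alternates → #15.
So alternate 1 is #15.

15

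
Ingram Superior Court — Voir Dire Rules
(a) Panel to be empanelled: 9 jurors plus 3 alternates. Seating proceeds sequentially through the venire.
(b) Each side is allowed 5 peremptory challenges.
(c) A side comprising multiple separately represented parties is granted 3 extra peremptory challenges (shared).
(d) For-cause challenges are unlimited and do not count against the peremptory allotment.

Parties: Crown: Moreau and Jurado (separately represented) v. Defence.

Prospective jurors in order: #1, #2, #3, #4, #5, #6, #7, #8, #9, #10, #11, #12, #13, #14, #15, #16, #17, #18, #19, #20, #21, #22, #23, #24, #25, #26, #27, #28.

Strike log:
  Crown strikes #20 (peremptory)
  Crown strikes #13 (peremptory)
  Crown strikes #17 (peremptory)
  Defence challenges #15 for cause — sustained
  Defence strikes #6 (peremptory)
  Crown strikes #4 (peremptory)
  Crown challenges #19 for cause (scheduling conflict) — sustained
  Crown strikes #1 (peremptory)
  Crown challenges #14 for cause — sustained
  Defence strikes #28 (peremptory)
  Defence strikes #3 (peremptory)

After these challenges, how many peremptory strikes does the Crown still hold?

3

Crown allotment: 5 base + 3 multi-party = 8.
Crown peremptories used: #20, #13, #17, #4, #1 — 5 (for-cause on #19, #14 don't count).
Remaining: 8 − 5 = 3.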